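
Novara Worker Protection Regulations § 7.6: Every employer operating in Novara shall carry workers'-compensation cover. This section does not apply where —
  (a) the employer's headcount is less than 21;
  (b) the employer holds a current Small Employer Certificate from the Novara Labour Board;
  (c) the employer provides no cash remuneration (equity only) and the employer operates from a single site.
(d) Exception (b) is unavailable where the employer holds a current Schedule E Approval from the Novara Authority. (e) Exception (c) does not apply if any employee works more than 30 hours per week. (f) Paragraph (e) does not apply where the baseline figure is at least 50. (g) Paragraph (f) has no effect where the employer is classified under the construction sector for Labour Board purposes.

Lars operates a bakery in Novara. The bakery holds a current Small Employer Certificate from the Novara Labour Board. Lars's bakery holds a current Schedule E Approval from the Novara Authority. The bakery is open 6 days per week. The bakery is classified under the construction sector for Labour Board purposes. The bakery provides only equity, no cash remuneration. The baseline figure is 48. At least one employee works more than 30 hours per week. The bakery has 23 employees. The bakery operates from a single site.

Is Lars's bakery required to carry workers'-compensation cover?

Exception (a) does not apply: the employer's headcount is 23, not less than 21.
Exception (b) is satisfied on its face — a current Small Employer Certificate is held. However, paragraph (d) must be considered: (d) operates against (b): a current Schedule E Approval is held. So (b) is unavailable.
Exception (c)'s conditions are all satisfied: remuneration is equity-only; the employer operates from a single site. But: (e) operates — at least one employee exceeds 30 hours/week. (f), which would lift (e), is not engaged — the baseline figure is 48, short of 50. So (c) is unavailable.
Every exception is unavailable, so the rule governs.

Yes — Lars's bakery must carry workers'-compensation cover.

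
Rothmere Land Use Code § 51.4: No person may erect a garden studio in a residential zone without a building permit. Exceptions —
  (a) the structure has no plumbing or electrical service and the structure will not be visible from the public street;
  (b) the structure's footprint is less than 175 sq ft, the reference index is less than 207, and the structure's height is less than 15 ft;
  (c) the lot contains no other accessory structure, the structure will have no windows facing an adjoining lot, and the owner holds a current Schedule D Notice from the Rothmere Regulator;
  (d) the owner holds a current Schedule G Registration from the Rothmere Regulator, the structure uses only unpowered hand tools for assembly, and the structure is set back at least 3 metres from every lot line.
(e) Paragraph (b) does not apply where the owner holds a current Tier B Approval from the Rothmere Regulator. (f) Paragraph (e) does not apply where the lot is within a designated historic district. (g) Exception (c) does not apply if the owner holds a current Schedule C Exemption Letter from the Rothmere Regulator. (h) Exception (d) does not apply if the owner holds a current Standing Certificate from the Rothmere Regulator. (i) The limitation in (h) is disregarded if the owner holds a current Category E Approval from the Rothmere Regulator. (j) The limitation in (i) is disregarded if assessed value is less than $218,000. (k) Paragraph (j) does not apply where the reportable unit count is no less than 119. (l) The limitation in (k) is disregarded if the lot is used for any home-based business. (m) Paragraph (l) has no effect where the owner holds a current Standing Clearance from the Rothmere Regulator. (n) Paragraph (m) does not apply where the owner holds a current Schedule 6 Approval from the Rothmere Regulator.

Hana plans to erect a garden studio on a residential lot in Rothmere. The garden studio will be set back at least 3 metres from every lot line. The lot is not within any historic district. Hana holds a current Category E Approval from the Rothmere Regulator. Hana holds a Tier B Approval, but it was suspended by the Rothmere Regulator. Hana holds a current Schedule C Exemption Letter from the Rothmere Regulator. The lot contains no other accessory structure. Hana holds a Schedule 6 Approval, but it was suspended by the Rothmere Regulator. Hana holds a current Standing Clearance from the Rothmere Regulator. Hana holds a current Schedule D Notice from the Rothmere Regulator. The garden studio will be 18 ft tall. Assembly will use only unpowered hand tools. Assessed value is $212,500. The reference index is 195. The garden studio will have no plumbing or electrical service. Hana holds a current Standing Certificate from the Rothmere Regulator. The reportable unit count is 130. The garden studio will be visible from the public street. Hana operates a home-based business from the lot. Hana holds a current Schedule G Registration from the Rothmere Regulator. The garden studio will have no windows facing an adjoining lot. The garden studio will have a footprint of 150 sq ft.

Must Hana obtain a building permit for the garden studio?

Exception (a) does not apply: the structure will be visible from the street.
Exception (b) does not apply: the structure's height is 18 ft, not less than 15 ft.
Exception (c) is satisfied on its face — the lot has no other accessory structure; no windows face an adjoining lot; a current Schedule D Notice is held. Turning to paragraph (g): (g) operates — a current Schedule C Exemption Letter is held. Exception (c) does not apply.
Exception (d) is satisfied on its face — a current Schedule G Registration is held; assembly uses only hand tools; the setback is at least 3 m on every side. Under paragraphs (h)–(n): (h) is engaged (a current Standing Certificate is held), but is itself disapplied by (i): (i) operates — a current Category E Approval is held. (j) would limit (i) — assessed value is $212,500, less than the $218,000 limit — but (k) sets (j) aside: (k) operates against (j): the reportable unit count is 130, meeting the 119 threshold. (l) would limit (k) — a home-based business operates on the lot — but (m) sets (l) aside: (m) operates against (l): a current Standing Clearance is held. (n) is inapplicable (the Schedule 6 Approval is not current), so (m) stands. So (d) applies.

No — exception (d) applies; Hana does not need a building permit.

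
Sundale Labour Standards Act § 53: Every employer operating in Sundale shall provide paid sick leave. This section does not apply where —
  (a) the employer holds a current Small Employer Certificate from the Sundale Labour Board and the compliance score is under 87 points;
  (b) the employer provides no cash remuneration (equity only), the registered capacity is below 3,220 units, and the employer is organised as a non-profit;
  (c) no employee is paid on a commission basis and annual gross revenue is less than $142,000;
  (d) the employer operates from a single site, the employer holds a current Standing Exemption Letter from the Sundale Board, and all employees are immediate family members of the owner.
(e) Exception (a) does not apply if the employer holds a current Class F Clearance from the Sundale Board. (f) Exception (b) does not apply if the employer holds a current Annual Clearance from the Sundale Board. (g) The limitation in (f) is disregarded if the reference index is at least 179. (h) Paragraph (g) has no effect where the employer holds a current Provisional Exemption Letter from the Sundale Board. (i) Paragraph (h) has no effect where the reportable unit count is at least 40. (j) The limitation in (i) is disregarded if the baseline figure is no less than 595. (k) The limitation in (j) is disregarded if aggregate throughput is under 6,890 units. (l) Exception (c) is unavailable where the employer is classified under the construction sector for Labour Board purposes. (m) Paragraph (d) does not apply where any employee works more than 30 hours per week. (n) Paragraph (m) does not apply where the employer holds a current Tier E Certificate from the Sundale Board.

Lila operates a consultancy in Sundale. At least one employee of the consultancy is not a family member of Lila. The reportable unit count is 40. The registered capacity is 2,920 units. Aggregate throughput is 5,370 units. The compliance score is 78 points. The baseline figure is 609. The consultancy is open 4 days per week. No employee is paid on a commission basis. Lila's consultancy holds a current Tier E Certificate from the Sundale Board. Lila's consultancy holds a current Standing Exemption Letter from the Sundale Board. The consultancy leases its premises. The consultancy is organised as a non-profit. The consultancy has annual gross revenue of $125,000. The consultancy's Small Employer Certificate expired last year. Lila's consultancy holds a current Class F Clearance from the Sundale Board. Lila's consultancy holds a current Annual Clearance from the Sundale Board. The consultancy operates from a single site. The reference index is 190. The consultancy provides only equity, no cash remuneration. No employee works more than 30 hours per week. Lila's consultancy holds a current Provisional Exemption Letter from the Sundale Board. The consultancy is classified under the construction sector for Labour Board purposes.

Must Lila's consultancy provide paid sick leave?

No — exception (b) applies; Lila's consultancy is not required to provide paid sick leave.

Exception (a) fails — the Small Employer Certificate has expired.
Exception (b) is satisfied on its face — remuneration is equity-only; the registered capacity is 2,920 units, below the 3,220 units limit; the employer is a non-profit. Applying paragraphs (f)–(k): (f) would limit (b) — a current Annual Clearance is held — but (g) sets (f) aside: (g) operates against (f): the reference index is 190, meeting the 179 threshold. (h) operates (a current Provisional Exemption Letter is held), but is set aside by (i): (i) is triggered — the reportable unit count is 40, meeting the 40 threshold. (j) would limit (i) — the baseline figure is 609, meeting the 595 threshold — but (k) sets (j) aside: (k) operates against (j): aggregate throughput is 5,370 units, under the 6,890 units limit. So (b) applies.
Exception (c) is satisfied on its face — no employee is paid on commission; annual gross revenue is $125,000, less than the $142,000 limit. However, paragraph (l) must be considered: (l) operates against (c): the consultancy is classified under the construction sector. So (c) is unavailable.
Exception (d) does not apply: at least one employee is not a family member.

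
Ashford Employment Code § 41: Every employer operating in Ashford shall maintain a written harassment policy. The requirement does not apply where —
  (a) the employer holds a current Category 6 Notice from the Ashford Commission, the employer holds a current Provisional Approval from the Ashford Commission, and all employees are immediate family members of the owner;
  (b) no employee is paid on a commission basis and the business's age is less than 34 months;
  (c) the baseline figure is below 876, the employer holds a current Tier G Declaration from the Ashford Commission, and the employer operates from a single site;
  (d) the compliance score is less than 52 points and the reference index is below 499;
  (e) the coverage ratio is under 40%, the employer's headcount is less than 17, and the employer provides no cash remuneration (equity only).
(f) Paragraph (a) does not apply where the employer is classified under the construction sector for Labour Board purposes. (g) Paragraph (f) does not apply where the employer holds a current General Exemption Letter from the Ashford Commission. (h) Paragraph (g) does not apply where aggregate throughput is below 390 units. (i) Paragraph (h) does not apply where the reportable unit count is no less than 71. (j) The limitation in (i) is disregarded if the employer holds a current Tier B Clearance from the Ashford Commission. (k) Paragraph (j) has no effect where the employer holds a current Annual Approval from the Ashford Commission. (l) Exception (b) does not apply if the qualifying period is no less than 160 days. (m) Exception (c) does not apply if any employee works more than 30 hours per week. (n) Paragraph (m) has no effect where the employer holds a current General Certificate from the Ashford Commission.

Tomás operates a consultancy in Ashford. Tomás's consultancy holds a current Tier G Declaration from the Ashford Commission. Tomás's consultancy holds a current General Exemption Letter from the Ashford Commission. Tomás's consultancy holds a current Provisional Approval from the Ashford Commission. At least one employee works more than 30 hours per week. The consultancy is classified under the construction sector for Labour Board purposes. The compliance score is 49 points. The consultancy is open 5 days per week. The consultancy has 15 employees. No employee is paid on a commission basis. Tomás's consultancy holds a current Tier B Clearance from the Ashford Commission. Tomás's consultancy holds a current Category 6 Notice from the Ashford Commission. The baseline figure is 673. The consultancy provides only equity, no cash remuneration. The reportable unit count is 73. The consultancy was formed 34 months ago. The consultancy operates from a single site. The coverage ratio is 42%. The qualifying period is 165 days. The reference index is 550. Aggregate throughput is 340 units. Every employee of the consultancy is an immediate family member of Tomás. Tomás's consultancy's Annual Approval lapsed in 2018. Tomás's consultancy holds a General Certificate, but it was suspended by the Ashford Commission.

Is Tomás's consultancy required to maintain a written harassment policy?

Exception (a)'s conditions are all satisfied: a current Category 6 Notice is held; a current Provisional Approval is held; every employee is an immediate family member. But: (f) operates against (a): the consultancy is classified under the construction sector. (g) is triggered (a current General Exemption Letter is held), but yields to (h): (h) is engaged — aggregate throughput is 340 units, below the 390 units limit. (i) would limit (h) — the reportable unit count is 73, meeting the 71 threshold — but (j) sets (i) aside: (j) is triggered — a current Tier B Clearance is held. (k) does not operate here (there is no Annual Approval in force), so (j) stands. Exception (a) does not apply.
Exception (b) fails — the business's age is 34 months, not less than 34 months.
All of (c)'s requirements are met (the baseline figure is 673, below the 876 limit; a current Tier G Declaration is held; the employer operates from a single site). However, paragraphs (m)–(n) must be considered: (m) operates against (c): at least one employee exceeds 30 hours/week. (n), which would lift (m), is not triggered — no current General Certificate is held. So (c) is unavailable.
Exception (d) fails — the reference index is 550, not below 499.
Exception (e) fails — the coverage ratio is 42%, not under 40%.
No exception is made out. Tomás's consultancy falls within the general rule.

Yes — Tomás's consultancy must maintain a written harassment policy.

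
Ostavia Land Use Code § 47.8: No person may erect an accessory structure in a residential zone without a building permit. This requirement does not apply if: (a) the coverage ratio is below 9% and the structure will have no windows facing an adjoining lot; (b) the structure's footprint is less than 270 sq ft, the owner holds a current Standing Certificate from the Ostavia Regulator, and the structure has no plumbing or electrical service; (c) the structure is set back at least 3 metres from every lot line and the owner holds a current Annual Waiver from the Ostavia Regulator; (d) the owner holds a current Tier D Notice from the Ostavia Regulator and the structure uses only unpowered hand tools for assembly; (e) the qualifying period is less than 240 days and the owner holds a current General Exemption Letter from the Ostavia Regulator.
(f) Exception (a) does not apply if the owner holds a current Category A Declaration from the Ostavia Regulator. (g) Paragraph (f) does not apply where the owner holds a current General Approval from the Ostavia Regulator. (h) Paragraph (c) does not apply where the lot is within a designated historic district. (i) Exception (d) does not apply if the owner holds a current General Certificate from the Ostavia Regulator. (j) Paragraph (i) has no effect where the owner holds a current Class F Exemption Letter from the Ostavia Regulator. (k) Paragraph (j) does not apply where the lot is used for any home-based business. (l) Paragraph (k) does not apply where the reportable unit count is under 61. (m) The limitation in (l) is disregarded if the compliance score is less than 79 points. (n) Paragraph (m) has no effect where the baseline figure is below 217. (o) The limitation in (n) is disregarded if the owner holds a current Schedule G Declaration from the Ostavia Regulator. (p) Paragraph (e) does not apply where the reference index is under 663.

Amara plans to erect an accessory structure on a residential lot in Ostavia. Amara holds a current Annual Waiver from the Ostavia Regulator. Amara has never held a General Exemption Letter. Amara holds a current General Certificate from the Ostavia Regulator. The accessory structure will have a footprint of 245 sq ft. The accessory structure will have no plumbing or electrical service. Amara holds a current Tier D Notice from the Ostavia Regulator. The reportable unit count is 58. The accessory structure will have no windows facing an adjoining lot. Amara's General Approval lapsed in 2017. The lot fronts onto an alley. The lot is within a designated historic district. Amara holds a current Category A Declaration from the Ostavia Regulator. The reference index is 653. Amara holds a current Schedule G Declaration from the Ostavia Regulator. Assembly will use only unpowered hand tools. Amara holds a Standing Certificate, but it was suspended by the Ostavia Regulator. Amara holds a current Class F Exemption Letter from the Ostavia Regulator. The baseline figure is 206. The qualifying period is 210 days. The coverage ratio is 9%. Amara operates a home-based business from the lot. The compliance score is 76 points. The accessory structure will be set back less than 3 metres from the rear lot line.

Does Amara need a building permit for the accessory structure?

Yes — Amara must obtain a building permit.

Exception (a) requires that the coverage ratio is below 9%; but the coverage ratio is 9%, not below 9%, so (a) is unavailable.
Exception (b) does not apply: no current Standing Certificate is held.
Exception (c) does not apply: the rear setback is under 3 m.
Exception (d)'s conditions are all satisfied: a current Tier D Notice is held; assembly uses only hand tools. But applying paragraphs (i)–(o): (i) operates against (d): a current General Certificate is held. (j) operates (a current Class F Exemption Letter is held), but is overridden by (k): (k) operates against (j): a home-based business operates on the lot. (l) would limit (k) — the reportable unit count is 58, under the 61 limit — but (m) sets (l) aside: (m) operates against (l): the compliance score is 76 points, less than the 79 points limit. (n) would limit (m) — the baseline figure is 206, below the 217 limit — but (o) sets (n) aside: (o) is engaged — a current Schedule G Declaration is held. (d) is therefore removed.
Exception (e) fails — the General Exemption Letter is not current.
Every exception is unavailable, so the rule governs.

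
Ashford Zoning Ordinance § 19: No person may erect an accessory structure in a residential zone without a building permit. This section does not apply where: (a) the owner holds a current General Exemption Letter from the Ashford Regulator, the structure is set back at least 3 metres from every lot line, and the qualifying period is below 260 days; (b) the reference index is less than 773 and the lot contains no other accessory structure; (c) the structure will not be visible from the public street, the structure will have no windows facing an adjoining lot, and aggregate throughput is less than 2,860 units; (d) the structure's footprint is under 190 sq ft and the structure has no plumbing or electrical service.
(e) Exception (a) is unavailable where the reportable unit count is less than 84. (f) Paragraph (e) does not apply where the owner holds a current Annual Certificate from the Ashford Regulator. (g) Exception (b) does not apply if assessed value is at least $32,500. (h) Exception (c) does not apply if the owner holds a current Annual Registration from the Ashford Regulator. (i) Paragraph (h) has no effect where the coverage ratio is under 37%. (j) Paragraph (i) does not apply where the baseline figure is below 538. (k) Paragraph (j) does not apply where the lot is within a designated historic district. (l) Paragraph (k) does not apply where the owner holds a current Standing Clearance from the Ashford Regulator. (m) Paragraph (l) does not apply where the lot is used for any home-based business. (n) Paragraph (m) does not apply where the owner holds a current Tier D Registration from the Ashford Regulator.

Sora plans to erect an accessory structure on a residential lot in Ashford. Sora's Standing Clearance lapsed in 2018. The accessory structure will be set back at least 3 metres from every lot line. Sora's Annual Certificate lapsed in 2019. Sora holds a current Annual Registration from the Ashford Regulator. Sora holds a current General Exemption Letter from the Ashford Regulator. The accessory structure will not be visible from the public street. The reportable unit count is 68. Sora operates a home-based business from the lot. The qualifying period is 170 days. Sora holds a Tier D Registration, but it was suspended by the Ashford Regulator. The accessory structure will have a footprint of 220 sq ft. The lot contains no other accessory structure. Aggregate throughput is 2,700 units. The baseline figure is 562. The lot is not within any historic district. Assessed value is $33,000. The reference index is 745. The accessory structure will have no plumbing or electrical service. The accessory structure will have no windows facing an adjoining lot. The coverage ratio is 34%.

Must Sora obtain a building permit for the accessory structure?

Exception (a): a current General Exemption Letter is held; the setback is at least 3 m on every side; the qualifying period is 170 days, below the 260 days limit — every condition holds. But: (e) operates against (a): the reportable unit count is 68, less than the 84 limit. (f), which would lift (e), is not engaged — there is no Annual Certificate in force. (a) is therefore removed.
Exception (b): the reference index is 745, less than the 773 limit; the lot has no other accessory structure — every condition holds. However, paragraph (g) must be considered: (g) applies — assessed value is $33,000, meeting the $32,500 threshold. Exception (b) does not apply.
Exception (c) is satisfied on its face — the structure will not be visible from the street; no windows face an adjoining lot; aggregate throughput is 2,700 units, less than the 2,860 units limit. Under paragraphs (h)–(n): (h) operates (a current Annual Registration is held), but yields to (i): (i) applies — the coverage ratio is 34%, under the 37% limit. (j), which would lift (i), is not engaged — the baseline figure is 562, not below 538. So (c) applies.
Exception (d) requires that the structure's footprint is under 190 sq ft; but the structure's footprint is 220 sq ft, not under 190 sq ft, so (d) is unavailable.

No — exception (c) applies; Sora does not need a building permit.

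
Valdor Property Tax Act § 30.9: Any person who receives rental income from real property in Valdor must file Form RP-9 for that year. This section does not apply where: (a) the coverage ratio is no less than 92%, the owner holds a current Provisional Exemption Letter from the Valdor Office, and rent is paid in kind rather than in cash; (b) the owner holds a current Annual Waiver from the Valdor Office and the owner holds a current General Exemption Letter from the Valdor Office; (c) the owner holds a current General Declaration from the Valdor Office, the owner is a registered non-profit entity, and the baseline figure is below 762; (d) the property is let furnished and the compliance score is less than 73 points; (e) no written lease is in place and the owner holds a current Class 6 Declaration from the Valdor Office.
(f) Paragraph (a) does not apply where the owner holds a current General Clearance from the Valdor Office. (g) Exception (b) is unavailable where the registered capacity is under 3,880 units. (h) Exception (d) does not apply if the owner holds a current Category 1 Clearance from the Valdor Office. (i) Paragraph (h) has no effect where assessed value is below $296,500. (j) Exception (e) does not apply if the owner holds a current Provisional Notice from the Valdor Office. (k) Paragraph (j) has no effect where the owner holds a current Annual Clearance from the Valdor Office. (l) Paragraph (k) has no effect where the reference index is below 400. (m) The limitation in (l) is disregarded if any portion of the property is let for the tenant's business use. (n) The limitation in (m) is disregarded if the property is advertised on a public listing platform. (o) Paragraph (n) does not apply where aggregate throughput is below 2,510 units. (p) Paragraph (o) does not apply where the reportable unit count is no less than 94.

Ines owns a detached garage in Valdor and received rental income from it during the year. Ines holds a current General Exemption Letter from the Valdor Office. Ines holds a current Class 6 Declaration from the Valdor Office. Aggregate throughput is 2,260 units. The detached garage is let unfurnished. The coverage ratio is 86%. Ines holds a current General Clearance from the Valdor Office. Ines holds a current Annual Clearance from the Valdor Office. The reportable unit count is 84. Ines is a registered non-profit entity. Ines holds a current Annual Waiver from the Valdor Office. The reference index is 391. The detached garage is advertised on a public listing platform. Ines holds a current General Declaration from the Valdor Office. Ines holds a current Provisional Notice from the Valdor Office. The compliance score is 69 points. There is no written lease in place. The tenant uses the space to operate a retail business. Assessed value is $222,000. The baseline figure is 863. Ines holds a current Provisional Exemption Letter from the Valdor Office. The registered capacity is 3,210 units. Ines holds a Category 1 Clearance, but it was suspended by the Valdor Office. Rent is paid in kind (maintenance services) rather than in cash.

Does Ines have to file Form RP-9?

No — exception (e) applies; Ines is not required to file Form RP-9.

Exception (a) fails — the coverage ratio is 86%, short of 92%.
All of (b)'s requirements are met (a current Annual Waiver is held; a current General Exemption Letter is held). Turning to paragraph (g): (g) operates against (b): the registered capacity is 3,210 units, under the 3,880 units limit. (b) is therefore removed.
Exception (c) does not apply: the baseline figure is 863, not below 762.
Exception (d) fails — the property is let unfurnished.
Exception (e)'s conditions are all satisfied: there is no written lease; a current Class 6 Declaration is held. Applying paragraphs (j)–(p): (j) operates (a current Provisional Notice is held), but is set aside by (k): (k) is triggered — a current Annual Clearance is held. (l) would limit (k) — the reference index is 391, below the 400 limit — but (m) sets (l) aside: (m) applies — the space is let for business use. (n) would limit (m) — the property is publicly advertised — but (o) sets (n) aside: (o) is triggered — aggregate throughput is 2,260 units, below the 2,510 units limit. (p), which would lift (o), does not operate here — the reportable unit count is 84, short of 94. So (e) applies.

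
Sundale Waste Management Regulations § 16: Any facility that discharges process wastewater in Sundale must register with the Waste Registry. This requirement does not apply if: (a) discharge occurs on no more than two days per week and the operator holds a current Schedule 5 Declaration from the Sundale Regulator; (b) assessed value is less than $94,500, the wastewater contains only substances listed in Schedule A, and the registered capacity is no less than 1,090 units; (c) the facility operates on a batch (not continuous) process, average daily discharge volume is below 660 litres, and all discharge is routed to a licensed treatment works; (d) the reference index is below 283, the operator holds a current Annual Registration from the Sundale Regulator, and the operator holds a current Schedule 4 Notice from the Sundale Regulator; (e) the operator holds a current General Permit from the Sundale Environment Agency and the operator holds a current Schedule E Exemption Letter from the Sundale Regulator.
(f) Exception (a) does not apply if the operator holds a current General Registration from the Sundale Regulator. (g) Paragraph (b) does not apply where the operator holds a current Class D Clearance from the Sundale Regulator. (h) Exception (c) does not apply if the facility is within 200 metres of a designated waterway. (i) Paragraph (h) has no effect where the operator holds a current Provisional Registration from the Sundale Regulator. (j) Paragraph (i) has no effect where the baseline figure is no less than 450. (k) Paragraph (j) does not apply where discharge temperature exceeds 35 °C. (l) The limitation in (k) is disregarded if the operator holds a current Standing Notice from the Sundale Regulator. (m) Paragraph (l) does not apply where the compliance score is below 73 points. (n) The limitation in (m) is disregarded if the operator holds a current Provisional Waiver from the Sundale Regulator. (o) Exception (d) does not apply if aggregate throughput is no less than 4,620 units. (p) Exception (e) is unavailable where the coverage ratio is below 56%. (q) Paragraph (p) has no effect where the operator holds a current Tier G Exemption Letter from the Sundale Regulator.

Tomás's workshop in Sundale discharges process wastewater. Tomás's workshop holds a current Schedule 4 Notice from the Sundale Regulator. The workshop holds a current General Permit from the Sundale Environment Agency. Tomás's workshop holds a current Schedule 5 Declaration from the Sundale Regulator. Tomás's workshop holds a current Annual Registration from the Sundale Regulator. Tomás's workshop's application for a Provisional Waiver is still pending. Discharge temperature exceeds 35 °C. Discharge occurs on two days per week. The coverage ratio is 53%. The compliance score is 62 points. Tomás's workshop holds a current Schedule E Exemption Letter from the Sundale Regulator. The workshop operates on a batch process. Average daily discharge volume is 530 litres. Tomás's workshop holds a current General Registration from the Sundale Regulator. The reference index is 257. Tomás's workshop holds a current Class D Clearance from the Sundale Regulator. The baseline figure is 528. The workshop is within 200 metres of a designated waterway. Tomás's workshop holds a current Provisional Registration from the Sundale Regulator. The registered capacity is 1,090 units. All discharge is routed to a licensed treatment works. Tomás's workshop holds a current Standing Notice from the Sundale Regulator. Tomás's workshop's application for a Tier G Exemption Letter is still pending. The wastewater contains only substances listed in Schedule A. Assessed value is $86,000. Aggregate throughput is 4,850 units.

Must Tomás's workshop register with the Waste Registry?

All of (a)'s requirements are met (discharge occurs on no more than two days per week; a current Schedule 5 Declaration is held). But applying paragraph (f): (f) operates against (a): a current General Registration is held. So (a) is unavailable.
Exception (b)'s conditions are all satisfied: assessed value is $86,000, less than the $94,500 limit; the wastewater is Schedule-A-only; the registered capacity is 1,090 units, meeting the 1,090 units threshold. But applying paragraph (g): (g) operates against (b): a current Class D Clearance is held. Exception (b) does not apply.
Exception (c) is satisfied on its face — the facility operates on a batch process; average daily discharge volume is 530 litres, below the 660 litres limit; discharge is routed to a licensed treatment works. Considering the limiting provisions: (h) would limit (c) — the workshop is within 200 m of a designated waterway — but (i) sets (h) aside: (i) applies — a current Provisional Registration is held. (j) would limit (i) — the baseline figure is 528, meeting the 450 threshold — but (k) sets (j) aside: (k) operates against (j): discharge temperature exceeds 35 °C. (l) is triggered (a current Standing Notice is held), but is set aside by (m): (m) operates against (l): the compliance score is 62 points, below the 73 points limit. (n), which would lift (m), is not triggered — no current Provisional Waiver is held. Exception (c) stands.
Exception (d) is satisfied on its face — the reference index is 257, below the 283 limit; a current Annual Registration is held; a current Schedule 4 Notice is held. However, paragraph (o) must be considered: (o) operates against (d): aggregate throughput is 4,850 units, meeting the 4,620 units threshold. So (d) is unavailable.
Exception (e): a current General Permit is held; a current Schedule E Exemption Letter is held — every condition holds. Turning to paragraphs (p)–(q): (p) operates against (e): the coverage ratio is 53%, below the 56% limit. (q), which would lift (p), is not triggered — the Tier G Exemption Letter is not current. So (e) is unavailable.

No — exception (c) applies; Tomás's workshop is not required to register with the Waste Registry.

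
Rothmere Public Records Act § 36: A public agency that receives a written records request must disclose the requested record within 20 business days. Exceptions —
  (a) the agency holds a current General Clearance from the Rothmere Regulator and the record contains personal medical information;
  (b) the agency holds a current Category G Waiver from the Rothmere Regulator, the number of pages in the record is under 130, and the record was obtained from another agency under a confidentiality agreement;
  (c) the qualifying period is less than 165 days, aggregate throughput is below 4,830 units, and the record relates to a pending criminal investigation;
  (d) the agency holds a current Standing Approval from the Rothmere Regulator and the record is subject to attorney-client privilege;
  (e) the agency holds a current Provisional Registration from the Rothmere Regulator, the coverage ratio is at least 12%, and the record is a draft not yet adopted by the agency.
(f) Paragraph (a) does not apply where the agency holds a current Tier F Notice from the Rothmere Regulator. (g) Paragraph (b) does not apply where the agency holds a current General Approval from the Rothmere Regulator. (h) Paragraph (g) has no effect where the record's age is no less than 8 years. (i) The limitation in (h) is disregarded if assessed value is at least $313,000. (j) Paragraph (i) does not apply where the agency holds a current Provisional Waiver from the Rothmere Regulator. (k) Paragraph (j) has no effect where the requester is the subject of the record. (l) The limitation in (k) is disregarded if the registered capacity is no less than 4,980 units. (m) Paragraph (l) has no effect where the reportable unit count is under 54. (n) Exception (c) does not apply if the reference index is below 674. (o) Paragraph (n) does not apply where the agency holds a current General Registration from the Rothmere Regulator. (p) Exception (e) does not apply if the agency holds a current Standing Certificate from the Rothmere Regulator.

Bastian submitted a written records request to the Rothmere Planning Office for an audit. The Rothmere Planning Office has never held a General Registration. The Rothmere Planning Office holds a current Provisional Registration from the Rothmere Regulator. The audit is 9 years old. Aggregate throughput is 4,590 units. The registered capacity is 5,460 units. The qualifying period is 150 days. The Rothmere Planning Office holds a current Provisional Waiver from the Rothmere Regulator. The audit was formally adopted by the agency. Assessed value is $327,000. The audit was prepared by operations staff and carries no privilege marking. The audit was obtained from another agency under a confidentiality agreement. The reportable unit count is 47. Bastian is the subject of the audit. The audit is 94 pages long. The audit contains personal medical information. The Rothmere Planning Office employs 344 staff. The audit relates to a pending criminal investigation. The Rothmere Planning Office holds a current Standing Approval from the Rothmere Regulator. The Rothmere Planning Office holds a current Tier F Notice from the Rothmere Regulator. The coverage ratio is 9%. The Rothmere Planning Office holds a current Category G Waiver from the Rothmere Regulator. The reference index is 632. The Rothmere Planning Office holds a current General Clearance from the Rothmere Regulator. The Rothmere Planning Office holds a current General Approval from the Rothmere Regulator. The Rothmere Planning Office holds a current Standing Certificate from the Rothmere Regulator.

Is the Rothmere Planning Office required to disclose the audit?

Yes — the Rothmere Planning Office must disclose the audit.

Exception (a)'s conditions are all satisfied: a current General Clearance is held; the audit contains personal medical information. But applying paragraph (f): (f) operates against (a): a current Tier F Notice is held. Exception (a) does not apply.
All of (b)'s requirements are met (a current Category G Waiver is held; the number of pages in the record is 94, under the 130 limit; the audit was obtained under a confidentiality agreement). However, paragraphs (g)–(m) must be considered: (g) operates — a current General Approval is held. (h) is triggered (the record's age is 9 years, meeting the 8 years threshold), but is overridden by (i): (i) applies — assessed value is $327,000, meeting the $313,000 threshold. (j) would limit (i) — a current Provisional Waiver is held — but (k) sets (j) aside: (k) applies — Bastian is the subject of the audit. (l) is engaged (the registered capacity is 5,460 units, meeting the 4,980 units threshold), but is overridden by (m): (m) operates — the reportable unit count is 47, under the 54 limit. Exception (b) does not apply.
Exception (c): the qualifying period is 150 days, less than the 165 days limit; aggregate throughput is 4,590 units, below the 4,830 units limit; the audit relates to a pending investigation — every condition holds. However, paragraphs (n)–(o) must be considered: (n) operates against (c): the reference index is 632, below the 674 limit. (o), which would lift (n), is not engaged — no current General Registration is held. (c) is therefore removed.
Exception (d) does not apply: the audit carries no privilege marking.
Exception (e) fails — the coverage ratio is 9%, short of 12%.
None of the exceptions is available; § 36 applies in full.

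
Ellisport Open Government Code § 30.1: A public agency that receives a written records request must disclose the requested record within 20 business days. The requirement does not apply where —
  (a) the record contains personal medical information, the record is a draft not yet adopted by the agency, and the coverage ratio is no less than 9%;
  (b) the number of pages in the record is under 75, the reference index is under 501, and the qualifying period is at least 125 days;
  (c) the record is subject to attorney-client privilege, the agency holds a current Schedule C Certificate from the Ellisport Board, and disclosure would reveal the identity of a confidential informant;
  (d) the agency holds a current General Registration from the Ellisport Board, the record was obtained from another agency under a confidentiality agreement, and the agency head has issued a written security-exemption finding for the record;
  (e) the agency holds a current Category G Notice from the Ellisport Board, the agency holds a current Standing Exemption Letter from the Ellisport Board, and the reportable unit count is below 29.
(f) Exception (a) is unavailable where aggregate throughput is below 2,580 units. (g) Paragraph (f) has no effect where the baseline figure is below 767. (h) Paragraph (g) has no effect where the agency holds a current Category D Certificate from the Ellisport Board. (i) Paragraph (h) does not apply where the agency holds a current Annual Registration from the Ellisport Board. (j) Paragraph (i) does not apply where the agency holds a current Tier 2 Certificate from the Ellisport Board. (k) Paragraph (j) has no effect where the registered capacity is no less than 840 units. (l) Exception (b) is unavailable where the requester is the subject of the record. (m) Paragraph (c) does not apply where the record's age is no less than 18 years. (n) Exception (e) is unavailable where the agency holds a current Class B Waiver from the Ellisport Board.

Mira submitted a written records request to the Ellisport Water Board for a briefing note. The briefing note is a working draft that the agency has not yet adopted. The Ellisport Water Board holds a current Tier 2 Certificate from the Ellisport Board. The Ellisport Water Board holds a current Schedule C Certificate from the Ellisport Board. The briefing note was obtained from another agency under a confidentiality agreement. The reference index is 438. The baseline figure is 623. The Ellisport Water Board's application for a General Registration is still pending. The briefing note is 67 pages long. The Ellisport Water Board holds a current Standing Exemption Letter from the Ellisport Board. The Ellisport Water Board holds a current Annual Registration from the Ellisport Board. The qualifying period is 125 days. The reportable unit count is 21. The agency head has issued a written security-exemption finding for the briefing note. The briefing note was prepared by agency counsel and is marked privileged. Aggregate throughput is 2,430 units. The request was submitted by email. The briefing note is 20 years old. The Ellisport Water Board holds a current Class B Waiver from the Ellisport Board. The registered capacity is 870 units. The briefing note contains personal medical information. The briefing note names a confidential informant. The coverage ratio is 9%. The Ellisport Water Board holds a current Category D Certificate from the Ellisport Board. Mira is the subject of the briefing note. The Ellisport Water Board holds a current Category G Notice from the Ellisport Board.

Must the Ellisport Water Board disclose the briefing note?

Exception (a)'s conditions are all satisfied: the briefing note contains personal medical information; the briefing note is an unadopted draft; the coverage ratio is 9%, meeting the 9% threshold. Applying paragraphs (f)–(k): (f) would limit (a) — aggregate throughput is 2,430 units, below the 2,580 units limit — but (g) sets (f) aside: (g) operates against (f): the baseline figure is 623, below the 767 limit. (h) would limit (g) — a current Category D Certificate is held — but (i) sets (h) aside: (i) applies — a current Annual Registration is held. (j) applies (a current Tier 2 Certificate is held), but is set aside by (k): (k) operates against (j): the registered capacity is 870 units, meeting the 840 units threshold. (a) remains available.
All of (b)'s requirements are met (the number of pages in the record is 67, under the 75 limit; the reference index is 438, under the 501 limit; the qualifying period is 125 days, meeting the 125 days threshold). But applying paragraph (l): (l) applies — Mira is the subject of the briefing note. (b) is therefore removed.
Exception (c): the briefing note is privileged; a current Schedule C Certificate is held; the briefing note names a confidential informant — every condition holds. But: (m) operates against (c): the record's age is 20 years, meeting the 18 years threshold. Exception (c) does not apply.
Exception (d) requires that the agency holds a current General Registration from the Ellisport Board; but there is no General Registration in force, so (d) is unavailable.
Exception (e) is satisfied on its face — a current Category G Notice is held; a current Standing Exemption Letter is held; the reportable unit count is 21, below the 29 limit. Turning to paragraph (n): (n) operates against (e): a current Class B Waiver is held. Exception (e) does not apply.

No — exception (a) applies; the Ellisport Water Board is not required to disclose the briefing note.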